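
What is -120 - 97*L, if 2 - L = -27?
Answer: -2933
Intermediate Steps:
L = 29 (L = 2 - 1*(-27) = 2 + 27 = 29)
-120 - 97*L = -120 - 97*29 = -120 - 2813 = -2933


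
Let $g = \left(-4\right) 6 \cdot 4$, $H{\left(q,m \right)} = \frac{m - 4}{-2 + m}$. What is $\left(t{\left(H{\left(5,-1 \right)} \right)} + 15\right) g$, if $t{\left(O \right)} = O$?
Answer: $-1600$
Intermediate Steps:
$H{\left(q,m \right)} = \frac{-4 + m}{-2 + m}$
$g = -96$ ($g = \left(-24\right) 4 = -96$)
$\left(t{\left(H{\left(5,-1 \right)} \right)} + 15\right) g = \left(\frac{-4 - 1}{-2 - 1} + 15\right) \left(-96\right) = \left(\frac{1}{-3} \left(-5\right) + 15\right) \left(-96\right) = \left(\left(- \frac{1}{3}\right) \left(-5\right) + 15\right) \left(-96\right) = \left(\frac{5}{3} + 15\right) \left(-96\right) = \frac{50}{3} \left(-96\right) = -1600$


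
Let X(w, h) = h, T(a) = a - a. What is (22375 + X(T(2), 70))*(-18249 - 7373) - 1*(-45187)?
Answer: -575040603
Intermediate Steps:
T(a) = 0
(22375 + X(T(2), 70))*(-18249 - 7373) - 1*(-45187) = (22375 + 70)*(-18249 - 7373) - 1*(-45187) = 22445*(-25622) + 45187 = -575085790 + 45187 = -575040603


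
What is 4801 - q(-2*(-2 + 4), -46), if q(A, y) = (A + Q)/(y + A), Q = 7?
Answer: 240053/50 ≈ 4801.1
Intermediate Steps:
q(A, y) = (7 + A)/(A + y) (q(A, y) = (A + 7)/(y + A) = (7 + A)/(A + y))
4801 - q(-2*(-2 + 4), -46) = 4801 - (7 - 2*(-2 + 4))/(-2*(-2 + 4) - 46) = 4801 - (7 - 2*2)/(-2*2 - 46) = 4801 - (7 - 4)/(-4 - 46) = 4801 - 3/(-50) = 4801 - (-1)*3/50 = 4801 - 1*(-3/50) = 4801 + 3/50 = 240053/50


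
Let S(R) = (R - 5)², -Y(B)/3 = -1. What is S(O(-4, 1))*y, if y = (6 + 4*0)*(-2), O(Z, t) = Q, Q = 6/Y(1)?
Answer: -108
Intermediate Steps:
Y(B) = 3 (Y(B) = -3*(-1) = 3)
Q = 2 (Q = 6/3 = 6*(⅓) = 2)
O(Z, t) = 2
y = -12 (y = (6 + 0)*(-2) = 6*(-2) = -12)
S(R) = (-5 + R)²
S(O(-4, 1))*y = (-5 + 2)²*(-12) = (-3)²*(-12) = 9*(-12) = -108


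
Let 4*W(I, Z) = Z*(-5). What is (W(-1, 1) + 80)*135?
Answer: 42525/4 ≈ 10631.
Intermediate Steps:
W(I, Z) = -5*Z/4 (W(I, Z) = (Z*(-5))/4 = (-5*Z)/4 = -5*Z/4)
(W(-1, 1) + 80)*135 = (-5/4*1 + 80)*135 = (-5/4 + 80)*135 = (315/4)*135 = 42525/4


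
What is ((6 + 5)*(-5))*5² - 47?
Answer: -1422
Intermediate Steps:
((6 + 5)*(-5))*5² - 47 = (11*(-5))*25 - 47 = -55*25 - 47 = -1375 - 47 = -1422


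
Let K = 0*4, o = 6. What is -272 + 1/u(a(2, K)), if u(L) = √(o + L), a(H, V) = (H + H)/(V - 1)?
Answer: -272 + √2/2 ≈ -271.29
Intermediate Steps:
K = 0
a(H, V) = 2*H/(-1 + V) (a(H, V) = (2*H)/(-1 + V) = 2*H/(-1 + V))
u(L) = √(6 + L)
-272 + 1/u(a(2, K)) = -272 + 1/(√(6 + 2*2/(-1 + 0))) = -272 + 1/(√(6 + 2*2/(-1))) = -272 + 1/(√(6 + 2*2*(-1))) = -272 + 1/(√(6 - 4)) = -272 + 1/(√2) = -272 + √2/2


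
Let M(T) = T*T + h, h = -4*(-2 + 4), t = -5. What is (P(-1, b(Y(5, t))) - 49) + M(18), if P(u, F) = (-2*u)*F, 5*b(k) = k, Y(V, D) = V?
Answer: 269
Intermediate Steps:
h = -8 (h = -4*2 = -8)
b(k) = k/5
M(T) = -8 + T**2 (M(T) = T*T - 8 = T**2 - 8 = -8 + T**2)
P(u, F) = -2*F*u
(P(-1, b(Y(5, t))) - 49) + M(18) = (-2*(1/5)*5*(-1) - 49) + (-8 + 18**2) = (-2*1*(-1) - 49) + (-8 + 324) = (2 - 49) + 316 = -47 + 316 = 269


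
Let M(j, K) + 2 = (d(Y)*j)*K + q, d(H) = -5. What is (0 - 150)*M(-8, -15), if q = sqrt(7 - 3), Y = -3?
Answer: 90000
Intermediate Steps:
q = 2 (q = sqrt(4) = 2)
M(j, K) = -5*K*j (M(j, K) = -2 + ((-5*j)*K + 2) = -2 + (-5*K*j + 2) = -2 + (2 - 5*K*j) = -5*K*j)
(0 - 150)*M(-8, -15) = (0 - 150)*(-5*(-15)*(-8)) = -150*(-600) = 90000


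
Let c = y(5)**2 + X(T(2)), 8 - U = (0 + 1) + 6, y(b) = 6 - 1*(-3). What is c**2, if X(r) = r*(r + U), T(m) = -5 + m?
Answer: 7569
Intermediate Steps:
y(b) = 9 (y(b) = 6 + 3 = 9)
U = 1 (U = 8 - ((0 + 1) + 6) = 8 - (1 + 6) = 8 - 1*7 = 8 - 7 = 1)
X(r) = r*(1 + r) (X(r) = r*(r + 1) = r*(1 + r))
c = 87 (c = 9**2 + (-5 + 2)*(1 + (-5 + 2)) = 81 - 3*(1 - 3) = 81 - 3*(-2) = 81 + 6 = 87)
c**2 = 87**2 = 7569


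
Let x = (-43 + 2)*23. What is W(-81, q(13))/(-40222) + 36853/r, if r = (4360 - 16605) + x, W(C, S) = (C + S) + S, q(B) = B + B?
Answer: -105851351/37889124 ≈ -2.7937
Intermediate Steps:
x = -943 (x = -41*23 = -943)
q(B) = 2*B
W(C, S) = C + 2*S
r = -13188 (r = (4360 - 16605) - 943 = -12245 - 943 = -13188)
W(-81, q(13))/(-40222) + 36853/r = (-81 + 2*(2*13))/(-40222) + 36853/(-13188) = (-81 + 2*26)*(-1/40222) + 36853*(-1/13188) = (-81 + 52)*(-1/40222) - 36853/13188 = -29*(-1/40222) - 36853/13188 = 29/40222 - 36853/13188 = -105851351/37889124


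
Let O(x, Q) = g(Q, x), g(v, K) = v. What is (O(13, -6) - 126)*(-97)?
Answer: 12804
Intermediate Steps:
O(x, Q) = Q
(O(13, -6) - 126)*(-97) = (-6 - 126)*(-97) = -132*(-97) = 12804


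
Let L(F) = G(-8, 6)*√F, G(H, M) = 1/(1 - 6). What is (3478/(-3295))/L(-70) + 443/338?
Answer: 443/338 - 1739*I*√70/23065 ≈ 1.3107 - 0.63081*I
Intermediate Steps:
G(H, M) = -⅕ (G(H, M) = 1/(-5) = -⅕)
L(F) = -√F/5
(3478/(-3295))/L(-70) + 443/338 = (3478/(-3295))/((-I*√70/5)) + 443/338 = (3478*(-1/3295))/((-I*√70/5)) + 443*(1/338) = -3478*I*√70/14/3295 + 443/338 = -1739*I*√70/23065 + 443/338 = 443/338 - 1739*I*√70/23065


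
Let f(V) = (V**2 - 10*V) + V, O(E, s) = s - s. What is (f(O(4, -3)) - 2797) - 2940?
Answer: -5737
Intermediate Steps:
O(E, s) = 0
f(V) = V**2 - 9*V
(f(O(4, -3)) - 2797) - 2940 = (0*(-9 + 0) - 2797) - 2940 = (0*(-9) - 2797) - 2940 = (0 - 2797) - 2940 = -2797 - 2940 = -5737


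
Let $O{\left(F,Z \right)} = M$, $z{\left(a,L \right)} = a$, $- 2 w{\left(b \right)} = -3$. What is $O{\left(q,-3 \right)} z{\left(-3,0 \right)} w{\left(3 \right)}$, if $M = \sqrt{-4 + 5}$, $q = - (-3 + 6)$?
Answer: $- \frac{9}{2} \approx -4.5$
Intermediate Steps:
$w{\left(b \right)} = \frac{3}{2}$ ($w{\left(b \right)} = \left(- \frac{1}{2}\right) \left(-3\right) = \frac{3}{2}$)
$q = -3$ ($q = \left(-1\right) 3 = -3$)
$M = 1$ ($M = \sqrt{1} = 1$)
$O{\left(F,Z \right)} = 1$
$O{\left(q,-3 \right)} z{\left(-3,0 \right)} w{\left(3 \right)} = 1 \left(-3\right) \frac{3}{2} = \left(-3\right) \frac{3}{2} = - \frac{9}{2}$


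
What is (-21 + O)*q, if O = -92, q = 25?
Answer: -2825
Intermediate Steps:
(-21 + O)*q = (-21 - 92)*25 = -113*25 = -2825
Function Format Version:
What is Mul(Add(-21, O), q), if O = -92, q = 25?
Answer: -2825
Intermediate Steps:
Mul(Add(-21, O), q) = Mul(Add(-21, -92), 25) = Mul(-113, 25) = -2825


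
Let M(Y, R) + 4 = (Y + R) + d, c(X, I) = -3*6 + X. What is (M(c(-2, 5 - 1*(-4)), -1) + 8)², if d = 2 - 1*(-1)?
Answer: 196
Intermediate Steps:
c(X, I) = -18 + X
d = 3 (d = 2 + 1 = 3)
M(Y, R) = -1 + R + Y (M(Y, R) = -4 + ((Y + R) + 3) = -4 + ((R + Y) + 3) = -4 + (3 + R + Y) = -1 + R + Y)
(M(c(-2, 5 - 1*(-4)), -1) + 8)² = ((-1 - 1 + (-18 - 2)) + 8)² = ((-1 - 1 - 20) + 8)² = (-22 + 8)² = (-14)² = 196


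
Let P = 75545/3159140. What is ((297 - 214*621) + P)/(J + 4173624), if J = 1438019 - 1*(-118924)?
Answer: -83778482207/3620732686476 ≈ -0.023139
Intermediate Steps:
P = 15109/631828 (P = 75545*(1/3159140) = 15109/631828 ≈ 0.023913)
J = 1556943 (J = 1438019 + 118924 = 1556943)
((297 - 214*621) + P)/(J + 4173624) = ((297 - 214*621) + 15109/631828)/(1556943 + 4173624) = ((297 - 132894) + 15109/631828)/5730567 = (-132597 + 15109/631828)*(1/5730567) = -83778482207/631828*1/5730567 = -83778482207/3620732686476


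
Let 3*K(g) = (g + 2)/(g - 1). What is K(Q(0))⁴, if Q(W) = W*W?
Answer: 16/81 ≈ 0.19753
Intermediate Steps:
Q(W) = W²
K(g) = (2 + g)/(3*(-1 + g)) (K(g) = ((g + 2)/(g - 1))/3 = ((2 + g)/(-1 + g))/3 = (2 + g)/(3*(-1 + g)))
K(Q(0))⁴ = ((2 + 0²)/(3*(-1 + 0²)))⁴ = ((2 + 0)/(3*(-1 + 0)))⁴ = ((⅓)*2/(-1))⁴ = ((⅓)*(-1)*2)⁴ = (-⅔)⁴ = 16/81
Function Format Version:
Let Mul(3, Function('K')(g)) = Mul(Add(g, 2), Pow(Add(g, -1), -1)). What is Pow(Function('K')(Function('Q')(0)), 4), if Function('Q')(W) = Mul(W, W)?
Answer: Rational(16, 81) ≈ 0.19753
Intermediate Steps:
Function('Q')(W) = Pow(W, 2)
Function('K')(g) = Mul(Rational(1, 3), Pow(Add(-1, g), -1), Add(2, g)) (Function('K')(g) = Mul(Rational(1, 3), Mul(Add(g, 2), Pow(Add(g, -1), -1))) = Mul(Rational(1, 3), Mul(Add(2, g), Pow(Add(-1, g), -1))) = Mul(Rational(1, 3), Mul(Pow(Add(-1, g), -1), Add(2, g))) = Mul(Rational(1, 3), Pow(Add(-1, g), -1), Add(2, g)))
Pow(Function('K')(Function('Q')(0)), 4) = Pow(Mul(Rational(1, 3), Pow(Add(-1, Pow(0, 2)), -1), Add(2, Pow(0, 2))), 4) = Pow(Mul(Rational(1, 3), Pow(Add(-1, 0), -1), Add(2, 0)), 4) = Pow(Mul(Rational(1, 3), Pow(-1, -1), 2), 4) = Pow(Mul(Rational(1, 3), -1, 2), 4) = Pow(Rational(-2, 3), 4) = Rational(16, 81)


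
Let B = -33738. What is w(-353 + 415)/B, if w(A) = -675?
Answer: 225/11246 ≈ 0.020007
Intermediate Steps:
w(-353 + 415)/B = -675/(-33738) = -675*(-1/33738) = 225/11246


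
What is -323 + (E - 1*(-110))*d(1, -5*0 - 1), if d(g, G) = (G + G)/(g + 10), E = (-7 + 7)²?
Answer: -343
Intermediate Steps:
E = 0 (E = 0² = 0)
d(g, G) = 2*G/(10 + g) (d(g, G) = (2*G)/(10 + g) = 2*G/(10 + g))
-323 + (E - 1*(-110))*d(1, -5*0 - 1) = -323 + (0 - 1*(-110))*(2*(-5*0 - 1)/(10 + 1)) = -323 + (0 + 110)*(2*(0 - 1)/11) = -323 + 110*(2*(-1)*(1/11)) = -323 + 110*(-2/11) = -323 - 20 = -343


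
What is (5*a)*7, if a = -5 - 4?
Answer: -315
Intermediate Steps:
a = -9
(5*a)*7 = (5*(-9))*7 = -45*7 = -315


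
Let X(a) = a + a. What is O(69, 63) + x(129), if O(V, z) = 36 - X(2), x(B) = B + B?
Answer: 290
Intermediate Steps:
X(a) = 2*a
x(B) = 2*B
O(V, z) = 32 (O(V, z) = 36 - 2*2 = 36 - 1*4 = 36 - 4 = 32)
O(69, 63) + x(129) = 32 + 2*129 = 32 + 258 = 290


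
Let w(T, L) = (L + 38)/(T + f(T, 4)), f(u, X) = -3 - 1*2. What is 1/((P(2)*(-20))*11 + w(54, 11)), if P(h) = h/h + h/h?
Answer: -1/439 ≈ -0.0022779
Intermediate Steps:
f(u, X) = -5 (f(u, X) = -3 - 2 = -5)
P(h) = 2 (P(h) = 1 + 1 = 2)
w(T, L) = (38 + L)/(-5 + T) (w(T, L) = (L + 38)/(T - 5) = (38 + L)/(-5 + T))
1/((P(2)*(-20))*11 + w(54, 11)) = 1/((2*(-20))*11 + (38 + 11)/(-5 + 54)) = 1/(-40*11 + 49/49) = 1/(-440 + (1/49)*49) = 1/(-440 + 1) = 1/(-439) = -1/439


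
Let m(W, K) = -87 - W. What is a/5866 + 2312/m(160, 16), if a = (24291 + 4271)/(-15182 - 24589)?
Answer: -269694496423/28812140721 ≈ -9.3604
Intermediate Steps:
a = -28562/39771 (a = 28562/(-39771) = 28562*(-1/39771) = -28562/39771 ≈ -0.71816)
a/5866 + 2312/m(160, 16) = -28562/39771/5866 + 2312/(-87 - 1*160) = -28562/39771*1/5866 + 2312/(-87 - 160) = -14281/116648343 + 2312/(-247) = -14281/116648343 + 2312*(-1/247) = -14281/116648343 - 2312/247 = -269694496423/28812140721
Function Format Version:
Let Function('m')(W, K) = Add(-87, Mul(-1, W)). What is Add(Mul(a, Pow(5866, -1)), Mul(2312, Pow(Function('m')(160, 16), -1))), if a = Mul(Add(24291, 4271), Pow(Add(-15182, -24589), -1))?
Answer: Rational(-269694496423, 28812140721) ≈ -9.3604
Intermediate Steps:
a = Rational(-28562, 39771) (a = Mul(28562, Pow(-39771, -1)) = Mul(28562, Rational(-1, 39771)) = Rational(-28562, 39771) ≈ -0.71816)
Add(Mul(a, Pow(5866, -1)), Mul(2312, Pow(Function('m')(160, 16), -1))) = Add(Mul(Rational(-28562, 39771), Pow(5866, -1)), Mul(2312, Pow(Add(-87, Mul(-1, 160)), -1))) = Add(Mul(Rational(-28562, 39771), Rational(1, 5866)), Mul(2312, Pow(Add(-87, -160), -1))) = Add(Rational(-14281, 116648343), Mul(2312, Pow(-247, -1))) = Add(Rational(-14281, 116648343), Mul(2312, Rational(-1, 247))) = Add(Rational(-14281, 116648343), Rational(-2312, 247)) = Rational(-269694496423, 28812140721)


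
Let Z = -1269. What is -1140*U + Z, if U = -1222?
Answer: 1391811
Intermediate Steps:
-1140*U + Z = -1140*(-1222) - 1269 = 1393080 - 1269 = 1391811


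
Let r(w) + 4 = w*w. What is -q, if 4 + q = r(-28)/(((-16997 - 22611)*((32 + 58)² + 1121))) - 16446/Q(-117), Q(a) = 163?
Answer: 1561155867301/14882933746 ≈ 104.90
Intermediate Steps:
r(w) = -4 + w² (r(w) = -4 + w*w = -4 + w²)
q = -1561155867301/14882933746 (q = -4 + ((-4 + (-28)²)/(((-16997 - 22611)*((32 + 58)² + 1121))) - 16446/163) = -4 + ((-4 + 784)/((-39608*(90² + 1121))) - 16446*1/163) = -4 + (780/((-39608*(8100 + 1121))) - 16446/163) = -4 + (780/((-39608*9221)) - 16446/163) = -4 + (780/(-365225368) - 16446/163) = -4 + (780*(-1/365225368) - 16446/163) = -4 + (-195/91306342 - 16446/163) = -4 - 1501624132317/14882933746 = -1561155867301/14882933746 ≈ -104.90)
-q = -1*(-1561155867301/14882933746) = 1561155867301/14882933746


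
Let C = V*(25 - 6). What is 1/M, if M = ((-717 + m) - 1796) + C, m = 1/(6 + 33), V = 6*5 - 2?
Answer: -39/77258 ≈ -0.00050480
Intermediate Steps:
V = 28 (V = 30 - 2 = 28)
C = 532 (C = 28*(25 - 6) = 28*19 = 532)
m = 1/39 ≈ 0.025641
M = -77258/39 (M = ((-717 + 1/39) - 1796) + 532 = (-27962/39 - 1796) + 532 = -98006/39 + 532 = -77258/39 ≈ -1981.0)
1/M = 1/(-77258/39) = -39/77258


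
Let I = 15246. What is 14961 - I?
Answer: -285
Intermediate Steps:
14961 - I = 14961 - 1*15246 = 14961 - 15246 = -285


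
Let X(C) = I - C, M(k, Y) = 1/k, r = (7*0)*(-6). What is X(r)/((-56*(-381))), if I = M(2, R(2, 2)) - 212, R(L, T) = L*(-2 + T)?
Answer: -141/14224 ≈ -0.0099128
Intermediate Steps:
r = 0 (r = 0*(-6) = 0)
I = -423/2 (I = 1/2 - 212 = -423/2 ≈ -211.50)
X(C) = -423/2 - C
X(r)/((-56*(-381))) = (-423/2 - 1*0)/((-56*(-381))) = (-423/2 + 0)/21336 = -423/2*1/21336 = -141/14224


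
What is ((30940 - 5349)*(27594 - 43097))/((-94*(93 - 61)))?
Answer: 396737273/3008 ≈ 1.3189e+5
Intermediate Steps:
((30940 - 5349)*(27594 - 43097))/((-94*(93 - 61))) = (25591*(-15503))/((-94*32)) = -396737273/(-3008) = -396737273*(-1/3008) = 396737273/3008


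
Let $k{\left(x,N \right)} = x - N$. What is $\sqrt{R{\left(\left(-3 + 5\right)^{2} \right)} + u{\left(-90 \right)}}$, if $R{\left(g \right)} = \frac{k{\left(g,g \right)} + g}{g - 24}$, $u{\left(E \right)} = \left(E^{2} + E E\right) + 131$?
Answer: $\frac{\sqrt{408270}}{5} \approx 127.79$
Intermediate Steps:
$u{\left(E \right)} = 131 + 2 E^{2}$ ($u{\left(E \right)} = \left(E^{2} + E^{2}\right) + 131 = 2 E^{2} + 131 = 131 + 2 E^{2}$)
$R{\left(g \right)} = \frac{g}{-24 + g}$ ($R{\left(g \right)} = \frac{\left(g - g\right) + g}{g - 24} = \frac{0 + g}{-24 + g} = \frac{g}{-24 + g}$)
$\sqrt{R{\left(\left(-3 + 5\right)^{2} \right)} + u{\left(-90 \right)}} = \sqrt{\frac{\left(-3 + 5\right)^{2}}{-24 + \left(-3 + 5\right)^{2}} + \left(131 + 2 \left(-90\right)^{2}\right)} = \sqrt{\frac{2^{2}}{-24 + 2^{2}} + \left(131 + 2 \cdot 8100\right)} = \sqrt{\frac{4}{-24 + 4} + \left(131 + 16200\right)} = \sqrt{\frac{4}{-20} + 16331} = \sqrt{4 \left(- \frac{1}{20}\right) + 16331} = \sqrt{- \frac{1}{5} + 16331} = \sqrt{\frac{81654}{5}} = \frac{\sqrt{408270}}{5}$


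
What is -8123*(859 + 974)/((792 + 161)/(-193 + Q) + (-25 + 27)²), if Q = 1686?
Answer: -22229962287/6925 ≈ -3.2101e+6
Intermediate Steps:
-8123*(859 + 974)/((792 + 161)/(-193 + Q) + (-25 + 27)²) = -8123*(859 + 974)/((792 + 161)/(-193 + 1686) + (-25 + 27)²) = -8123*1833/(953/1493 + 2²) = -8123*1833/(953*(1/1493) + 4) = -8123*1833/(953/1493 + 4) = -8123/((6925/1493)*(1/1833)) = -8123/6925/2736669 = -8123*2736669/6925 = -22229962287/6925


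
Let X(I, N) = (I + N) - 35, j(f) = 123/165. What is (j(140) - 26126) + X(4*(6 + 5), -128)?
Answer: -1443434/55 ≈ -26244.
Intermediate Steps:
j(f) = 41/55 (j(f) = 123*(1/165) = 41/55)
X(I, N) = -35 + I + N
(j(140) - 26126) + X(4*(6 + 5), -128) = (41/55 - 26126) + (-35 + 4*(6 + 5) - 128) = -1436889/55 + (-35 + 4*11 - 128) = -1436889/55 + (-35 + 44 - 128) = -1436889/55 - 119 = -1443434/55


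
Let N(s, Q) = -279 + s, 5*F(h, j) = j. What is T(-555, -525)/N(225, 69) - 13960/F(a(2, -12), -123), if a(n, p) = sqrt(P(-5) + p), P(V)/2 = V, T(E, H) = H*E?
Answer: -395925/82 ≈ -4828.4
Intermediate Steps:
T(E, H) = E*H
P(V) = 2*V
a(n, p) = sqrt(-10 + p) (a(n, p) = sqrt(2*(-5) + p) = sqrt(-10 + p))
F(h, j) = j/5
T(-555, -525)/N(225, 69) - 13960/F(a(2, -12), -123) = (-555*(-525))/(-279 + 225) - 13960/((1/5)*(-123)) = 291375/(-54) - 13960/(-123/5) = 291375*(-1/54) - 13960*(-5/123) = -32375/6 + 69800/123 = -395925/82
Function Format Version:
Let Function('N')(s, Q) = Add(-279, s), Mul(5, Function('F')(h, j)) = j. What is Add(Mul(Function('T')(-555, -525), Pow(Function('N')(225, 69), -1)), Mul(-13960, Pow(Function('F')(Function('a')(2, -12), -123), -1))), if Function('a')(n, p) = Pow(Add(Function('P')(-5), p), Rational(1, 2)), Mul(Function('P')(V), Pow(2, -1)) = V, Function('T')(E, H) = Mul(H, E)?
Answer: Rational(-395925, 82) ≈ -4828.4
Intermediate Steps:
Function('T')(E, H) = Mul(E, H)
Function('P')(V) = Mul(2, V)
Function('a')(n, p) = Pow(Add(-10, p), Rational(1, 2)) (Function('a')(n, p) = Pow(Add(Mul(2, -5), p), Rational(1, 2)) = Pow(Add(-10, p), Rational(1, 2)))
Function('F')(h, j) = Mul(Rational(1, 5), j)
Add(Mul(Function('T')(-555, -525), Pow(Function('N')(225, 69), -1)), Mul(-13960, Pow(Function('F')(Function('a')(2, -12), -123), -1))) = Add(Mul(Mul(-555, -525), Pow(Add(-279, 225), -1)), Mul(-13960, Pow(Mul(Rational(1, 5), -123), -1))) = Add(Mul(291375, Pow(-54, -1)), Mul(-13960, Pow(Rational(-123, 5), -1))) = Add(Mul(291375, Rational(-1, 54)), Mul(-13960, Rational(-5, 123))) = Add(Rational(-32375, 6), Rational(69800, 123)) = Rational(-395925, 82)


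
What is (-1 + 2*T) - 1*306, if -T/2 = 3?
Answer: -319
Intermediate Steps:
T = -6 (T = -2*3 = -6)
(-1 + 2*T) - 1*306 = (-1 + 2*(-6)) - 1*306 = (-1 - 12) - 306 = -13 - 306 = -319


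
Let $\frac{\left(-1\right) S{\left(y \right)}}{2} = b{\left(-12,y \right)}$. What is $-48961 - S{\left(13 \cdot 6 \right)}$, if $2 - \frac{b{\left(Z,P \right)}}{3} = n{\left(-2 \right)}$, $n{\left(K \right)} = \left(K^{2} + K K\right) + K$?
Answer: $-48985$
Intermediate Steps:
$n{\left(K \right)} = K + 2 K^{2}$ ($n{\left(K \right)} = \left(K^{2} + K^{2}\right) + K = 2 K^{2} + K = K + 2 K^{2}$)
$b{\left(Z,P \right)} = -12$ ($b{\left(Z,P \right)} = 6 - 3 \left(- 2 \left(1 + 2 \left(-2\right)\right)\right) = 6 - 3 \left(- 2 \left(1 - 4\right)\right) = 6 - 3 \left(\left(-2\right) \left(-3\right)\right) = 6 - 18 = -12$)
$S{\left(y \right)} = 24$ ($S{\left(y \right)} = \left(-2\right) \left(-12\right) = 24$)
$-48961 - S{\left(13 \cdot 6 \right)} = -48961 - 24 = -48985$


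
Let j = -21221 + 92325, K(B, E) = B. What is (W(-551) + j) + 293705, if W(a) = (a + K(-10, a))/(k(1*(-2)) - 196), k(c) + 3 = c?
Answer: 24442390/67 ≈ 3.6481e+5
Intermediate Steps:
k(c) = -3 + c
j = 71104
W(a) = 10/201 - a/201 (W(a) = (a - 10)/((-3 + 1*(-2)) - 196) = (-10 + a)/((-3 - 2) - 196) = (-10 + a)/(-5 - 196) = (-10 + a)/(-201) = (-10 + a)*(-1/201) = 10/201 - a/201)
(W(-551) + j) + 293705 = ((10/201 - 1/201*(-551)) + 71104) + 293705 = ((10/201 + 551/201) + 71104) + 293705 = (187/67 + 71104) + 293705 = 4764155/67 + 293705 = 24442390/67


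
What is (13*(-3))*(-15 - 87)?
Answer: 3978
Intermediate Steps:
(13*(-3))*(-15 - 87) = -39*(-102) = 3978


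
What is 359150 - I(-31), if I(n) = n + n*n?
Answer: 358220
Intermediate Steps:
I(n) = n + n²
359150 - I(-31) = 359150 - (-31)*(1 - 31) = 359150 - (-31)*(-30) = 359150 - 1*930 = 359150 - 930 = 358220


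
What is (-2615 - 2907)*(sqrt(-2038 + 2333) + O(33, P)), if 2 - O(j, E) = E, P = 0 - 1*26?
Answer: -154616 - 5522*sqrt(295) ≈ -2.4946e+5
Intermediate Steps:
P = -26 (P = 0 - 26 = -26)
O(j, E) = 2 - E
(-2615 - 2907)*(sqrt(-2038 + 2333) + O(33, P)) = (-2615 - 2907)*(sqrt(-2038 + 2333) + (2 - 1*(-26))) = -5522*(sqrt(295) + (2 + 26)) = -5522*(sqrt(295) + 28) = -5522*(28 + sqrt(295)) = -154616 - 5522*sqrt(295)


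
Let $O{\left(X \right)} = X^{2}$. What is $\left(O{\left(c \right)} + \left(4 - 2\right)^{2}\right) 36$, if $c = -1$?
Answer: $180$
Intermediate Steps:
$\left(O{\left(c \right)} + \left(4 - 2\right)^{2}\right) 36 = \left(\left(-1\right)^{2} + \left(4 - 2\right)^{2}\right) 36 = \left(1 + 2^{2}\right) 36 = \left(1 + 4\right) 36 = 5 \cdot 36 = 180$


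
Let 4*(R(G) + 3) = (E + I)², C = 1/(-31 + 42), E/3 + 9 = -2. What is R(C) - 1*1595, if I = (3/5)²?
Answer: -832286/625 ≈ -1331.7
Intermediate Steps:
E = -33 (E = -27 + 3*(-2) = -27 - 6 = -33)
C = 1/11 ≈ 0.090909
I = 9/25 (I = (3*(⅕))² = (⅗)² = 9/25 ≈ 0.36000)
R(G) = 164589/625 (R(G) = -3 + (-33 + 9/25)²/4 = -3 + (-816/25)²/4 = -3 + (¼)*(665856/625) = -3 + 166464/625 = 164589/625)
R(C) - 1*1595 = 164589/625 - 1*1595 = 164589/625 - 1595 = -832286/625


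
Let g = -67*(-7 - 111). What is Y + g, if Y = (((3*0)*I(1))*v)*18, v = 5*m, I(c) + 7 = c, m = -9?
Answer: 7906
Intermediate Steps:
I(c) = -7 + c
v = -45 (v = 5*(-9) = -45)
g = 7906 (g = -67*(-118) = 7906)
Y = 0 (Y = (((3*0)*(-7 + 1))*(-45))*18 = ((0*(-6))*(-45))*18 = (0*(-45))*18 = 0*18 = 0)
Y + g = 0 + 7906 = 7906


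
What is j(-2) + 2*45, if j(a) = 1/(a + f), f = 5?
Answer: 271/3 ≈ 90.333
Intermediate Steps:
j(a) = 1/(5 + a) (j(a) = 1/(a + 5) = 1/(5 + a))
j(-2) + 2*45 = 1/(5 - 2) + 2*45 = 1/3 + 90 = ⅓ + 90 = 271/3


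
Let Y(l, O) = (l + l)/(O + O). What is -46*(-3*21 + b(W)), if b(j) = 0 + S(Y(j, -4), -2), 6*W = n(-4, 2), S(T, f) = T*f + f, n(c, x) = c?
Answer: 9016/3 ≈ 3005.3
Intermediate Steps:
Y(l, O) = l/O (Y(l, O) = (2*l)/((2*O)) = (2*l)*(1/(2*O)) = l/O)
S(T, f) = f + T*f
W = -⅔ (W = (⅙)*(-4) = -⅔ ≈ -0.66667)
b(j) = -2 + j/2 (b(j) = 0 - 2*(1 + j/(-4)) = 0 - 2*(1 + j*(-¼)) = 0 - 2*(1 - j/4) = 0 + (-2 + j/2) = -2 + j/2)
-46*(-3*21 + b(W)) = -46*(-3*21 + (-2 + (½)*(-⅔))) = -46*(-63 + (-2 - ⅓)) = -46*(-63 - 7/3) = -46*(-196/3) = 9016/3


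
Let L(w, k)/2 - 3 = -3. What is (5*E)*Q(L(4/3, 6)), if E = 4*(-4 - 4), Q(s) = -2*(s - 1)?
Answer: -320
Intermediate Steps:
L(w, k) = 0 (L(w, k) = 6 + 2*(-3) = 6 - 6 = 0)
Q(s) = 2 - 2*s (Q(s) = -2*(-1 + s) = 2 - 2*s)
E = -32 (E = 4*(-8) = -32)
(5*E)*Q(L(4/3, 6)) = (5*(-32))*(2 - 2*0) = -160*(2 + 0) = -160*2 = -320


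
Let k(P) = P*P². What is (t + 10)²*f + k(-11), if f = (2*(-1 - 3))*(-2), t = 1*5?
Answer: 2269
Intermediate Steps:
t = 5
k(P) = P³
f = 16 (f = (2*(-4))*(-2) = -8*(-2) = 16)
(t + 10)²*f + k(-11) = (5 + 10)²*16 + (-11)³ = 15²*16 - 1331 = 225*16 - 1331 = 3600 - 1331 = 2269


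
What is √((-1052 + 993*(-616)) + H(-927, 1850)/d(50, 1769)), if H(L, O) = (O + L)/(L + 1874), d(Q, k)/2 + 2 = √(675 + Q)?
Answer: √(4396087721442 - 10990214933200*√29)/(1894*√(-2 + 5*√29)) ≈ 782.78*I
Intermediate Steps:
d(Q, k) = -4 + 2*√(675 + Q)
H(L, O) = (L + O)/(1874 + L)
√((-1052 + 993*(-616)) + H(-927, 1850)/d(50, 1769)) = √((-1052 + 993*(-616)) + ((-927 + 1850)/(1874 - 927))/(-4 + 2*√(675 + 50))) = √((-1052 - 611688) + (923/947)/(-4 + 2*√725)) = √(-612740 + ((1/947)*923)/(-4 + 2*(5*√29))) = √(-612740 + 923/(947*(-4 + 10*√29)))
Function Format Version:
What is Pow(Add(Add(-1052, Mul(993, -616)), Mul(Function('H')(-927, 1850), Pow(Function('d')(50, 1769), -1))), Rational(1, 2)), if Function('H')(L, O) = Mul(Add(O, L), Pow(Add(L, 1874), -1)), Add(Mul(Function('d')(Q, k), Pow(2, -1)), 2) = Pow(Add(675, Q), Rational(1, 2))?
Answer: Mul(Rational(1, 1894), Pow(Add(-2, Mul(5, Pow(29, Rational(1, 2)))), Rational(-1, 2)), Pow(Add(4396087721442, Mul(-10990214933200, Pow(29, Rational(1, 2)))), Rational(1, 2))) ≈ Mul(782.78, I)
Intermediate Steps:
Function('d')(Q, k) = Add(-4, Mul(2, Pow(Add(675, Q), Rational(1, 2))))
Function('H')(L, O) = Mul(Pow(Add(1874, L), -1), Add(L, O)) (Function('H')(L, O) = Mul(Add(L, O), Pow(Add(1874, L), -1)) = Mul(Pow(Add(1874, L), -1), Add(L, O)))
Pow(Add(Add(-1052, Mul(993, -616)), Mul(Function('H')(-927, 1850), Pow(Function('d')(50, 1769), -1))), Rational(1, 2)) = Pow(Add(Add(-1052, Mul(993, -616)), Mul(Mul(Pow(Add(1874, -927), -1), Add(-927, 1850)), Pow(Add(-4, Mul(2, Pow(Add(675, 50), Rational(1, 2)))), -1))), Rational(1, 2)) = Pow(Add(Add(-1052, -611688), Mul(Mul(Pow(947, -1), 923), Pow(Add(-4, Mul(2, Pow(725, Rational(1, 2)))), -1))), Rational(1, 2)) = Pow(Add(-612740, Mul(Mul(Rational(1, 947), 923), Pow(Add(-4, Mul(2, Mul(5, Pow(29, Rational(1, 2))))), -1))), Rational(1, 2)) = Pow(Add(-612740, Mul(Rational(923, 947), Pow(Add(-4, Mul(10, Pow(29, Rational(1, 2)))), -1))), Rational(1, 2))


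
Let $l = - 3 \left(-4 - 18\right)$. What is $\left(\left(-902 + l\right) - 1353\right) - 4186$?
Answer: $-6375$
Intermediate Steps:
$l = 66$ ($l = \left(-3\right) \left(-22\right) = 66$)
$\left(\left(-902 + l\right) - 1353\right) - 4186 = \left(\left(-902 + 66\right) - 1353\right) - 4186 = \left(-836 - 1353\right) - 4186 = -2189 - 4186 = -6375$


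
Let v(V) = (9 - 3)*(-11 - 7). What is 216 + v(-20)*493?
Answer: -53028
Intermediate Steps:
v(V) = -108 (v(V) = 6*(-18) = -108)
216 + v(-20)*493 = 216 - 108*493 = 216 - 53244 = -53028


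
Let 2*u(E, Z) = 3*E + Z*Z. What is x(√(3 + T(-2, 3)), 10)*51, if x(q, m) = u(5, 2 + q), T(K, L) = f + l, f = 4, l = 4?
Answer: 765 + 102*√11 ≈ 1103.3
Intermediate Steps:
T(K, L) = 8 (T(K, L) = 4 + 4 = 8)
u(E, Z) = Z²/2 + 3*E/2 (u(E, Z) = (3*E + Z*Z)/2 = (3*E + Z²)/2 = (Z² + 3*E)/2 = Z²/2 + 3*E/2)
x(q, m) = 15/2 + (2 + q)²/2 (x(q, m) = (2 + q)²/2 + (3/2)*5 = (2 + q)²/2 + 15/2 = 15/2 + (2 + q)²/2)
x(√(3 + T(-2, 3)), 10)*51 = (15/2 + (2 + √(3 + 8))²/2)*51 = (15/2 + (2 + √11)²/2)*51 = 765/2 + 51*(2 + √11)²/2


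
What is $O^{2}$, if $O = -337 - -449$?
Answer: $12544$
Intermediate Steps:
$O = 112$ ($O = -337 + 449 = 112$)
$O^{2} = 112^{2} = 12544$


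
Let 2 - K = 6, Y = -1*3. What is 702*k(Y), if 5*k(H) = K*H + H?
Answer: 6318/5 ≈ 1263.6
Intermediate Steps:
Y = -3
K = -4 (K = 2 - 1*6 = 2 - 6 = -4)
k(H) = -3*H/5 (k(H) = (-4*H + H)/5 = (-3*H)/5 = -3*H/5)
702*k(Y) = 702*(-3/5*(-3)) = 702*(9/5) = 6318/5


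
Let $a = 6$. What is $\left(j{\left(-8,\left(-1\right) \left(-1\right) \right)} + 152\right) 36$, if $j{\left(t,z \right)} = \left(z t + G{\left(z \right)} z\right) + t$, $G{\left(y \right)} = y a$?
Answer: $5112$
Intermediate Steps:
$G{\left(y \right)} = 6 y$ ($G{\left(y \right)} = y 6 = 6 y$)
$j{\left(t,z \right)} = t + 6 z^{2} + t z$ ($j{\left(t,z \right)} = \left(z t + 6 z z\right) + t = \left(t z + 6 z^{2}\right) + t = \left(6 z^{2} + t z\right) + t = t + 6 z^{2} + t z$)
$\left(j{\left(-8,\left(-1\right) \left(-1\right) \right)} + 152\right) 36 = \left(\left(-8 + 6 \left(\left(-1\right) \left(-1\right)\right)^{2} - 8 \left(\left(-1\right) \left(-1\right)\right)\right) + 152\right) 36 = \left(\left(-8 + 6 \cdot 1^{2} - 8\right) + 152\right) 36 = \left(\left(-8 + 6 \cdot 1 - 8\right) + 152\right) 36 = \left(\left(-8 + 6 - 8\right) + 152\right) 36 = \left(-10 + 152\right) 36 = 142 \cdot 36 = 5112$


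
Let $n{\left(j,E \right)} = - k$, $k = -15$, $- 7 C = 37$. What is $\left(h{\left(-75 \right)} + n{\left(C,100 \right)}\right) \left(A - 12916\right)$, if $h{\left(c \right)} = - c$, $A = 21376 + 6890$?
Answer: $1381500$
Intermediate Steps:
$C = - \frac{37}{7}$ ($C = \left(- \frac{1}{7}\right) 37 = - \frac{37}{7} \approx -5.2857$)
$n{\left(j,E \right)} = 15$ ($n{\left(j,E \right)} = \left(-1\right) \left(-15\right) = 15$)
$A = 28266$
$\left(h{\left(-75 \right)} + n{\left(C,100 \right)}\right) \left(A - 12916\right) = \left(\left(-1\right) \left(-75\right) + 15\right) \left(28266 - 12916\right) = \left(75 + 15\right) 15350 = 90 \cdot 15350 = 1381500$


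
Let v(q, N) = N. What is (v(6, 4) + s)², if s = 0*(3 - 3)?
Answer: 16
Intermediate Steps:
s = 0 (s = 0*0 = 0)
(v(6, 4) + s)² = (4 + 0)² = 4² = 16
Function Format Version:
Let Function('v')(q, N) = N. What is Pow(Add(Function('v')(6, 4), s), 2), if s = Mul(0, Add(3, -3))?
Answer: 16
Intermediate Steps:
s = 0 (s = Mul(0, 0) = 0)
Pow(Add(Function('v')(6, 4), s), 2) = Pow(Add(4, 0), 2) = Pow(4, 2) = 16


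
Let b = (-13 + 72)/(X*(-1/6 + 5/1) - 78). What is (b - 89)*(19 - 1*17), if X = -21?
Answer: -64138/359 ≈ -178.66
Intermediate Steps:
b = -118/359 (b = (-13 + 72)/(-21*(-1/6 + 5/1) - 78) = 59/(-21*(-1*⅙ + 5*1) - 78) = 59/(-21*(-⅙ + 5) - 78) = 59/(-21*29/6 - 78) = 59/(-203/2 - 78) = 59/(-359/2) = 59*(-2/359) = -118/359 ≈ -0.32869)
(b - 89)*(19 - 1*17) = (-118/359 - 89)*(19 - 1*17) = -32069*(19 - 17)/359 = -32069/359*2 = -64138/359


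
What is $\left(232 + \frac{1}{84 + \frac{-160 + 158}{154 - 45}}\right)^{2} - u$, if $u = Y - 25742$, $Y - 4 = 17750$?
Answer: $\frac{5180043781977}{83795716} \approx 61818.0$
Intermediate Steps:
$Y = 17754$ ($Y = 4 + 17750 = 17754$)
$u = -7988$ ($u = 17754 - 25742 = -7988$)
$\left(232 + \frac{1}{84 + \frac{-160 + 158}{154 - 45}}\right)^{2} - u = \left(232 + \frac{1}{84 + \frac{-160 + 158}{154 - 45}}\right)^{2} - -7988 = \left(232 + \frac{1}{84 - \frac{2}{109}}\right)^{2} + 7988 = \left(232 + \frac{1}{\frac{9154}{109}}\right)^{2} + 7988 = \left(232 + \frac{109}{9154}\right)^{2} + 7988 = \left(\frac{2123837}{9154}\right)^{2} + 7988 = \frac{4510683602569}{83795716} + 7988 = \frac{5180043781977}{83795716}$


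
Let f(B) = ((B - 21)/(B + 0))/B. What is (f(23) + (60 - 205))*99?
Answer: -7593597/529 ≈ -14355.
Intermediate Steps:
f(B) = (-21 + B)/B² (f(B) = ((-21 + B)/B)/B = (-21 + B)/B²)
(f(23) + (60 - 205))*99 = ((-21 + 23)/23² + (60 - 205))*99 = ((1/529)*2 - 145)*99 = (2/529 - 145)*99 = -76703/529*99 = -7593597/529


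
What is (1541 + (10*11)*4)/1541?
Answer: 1981/1541 ≈ 1.2855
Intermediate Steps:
(1541 + (10*11)*4)/1541 = (1541 + 110*4)*(1/1541) = (1541 + 440)*(1/1541) = 1981*(1/1541) = 1981/1541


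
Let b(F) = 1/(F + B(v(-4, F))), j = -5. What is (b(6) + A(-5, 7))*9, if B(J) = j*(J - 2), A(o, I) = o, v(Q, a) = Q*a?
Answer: -6111/136 ≈ -44.934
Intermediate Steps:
B(J) = 10 - 5*J (B(J) = -5*(J - 2) = -5*(-2 + J) = 10 - 5*J)
b(F) = 1/(10 + 21*F) (b(F) = 1/(F + (10 - (-20)*F)) = 1/(F + (10 + 20*F)) = 1/(10 + 21*F))
(b(6) + A(-5, 7))*9 = (1/(10 + 21*6) - 5)*9 = (1/(10 + 126) - 5)*9 = (1/136 - 5)*9 = -679/136*9 = -6111/136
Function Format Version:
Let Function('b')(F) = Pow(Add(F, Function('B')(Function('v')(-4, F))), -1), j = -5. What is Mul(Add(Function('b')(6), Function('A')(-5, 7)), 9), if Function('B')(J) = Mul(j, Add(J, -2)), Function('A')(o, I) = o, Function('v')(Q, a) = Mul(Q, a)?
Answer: Rational(-6111, 136) ≈ -44.934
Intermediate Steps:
Function('B')(J) = Add(10, Mul(-5, J)) (Function('B')(J) = Mul(-5, Add(J, -2)) = Mul(-5, Add(-2, J)) = Add(10, Mul(-5, J)))
Function('b')(F) = Pow(Add(10, Mul(21, F)), -1) (Function('b')(F) = Pow(Add(F, Add(10, Mul(-5, Mul(-4, F)))), -1) = Pow(Add(F, Add(10, Mul(20, F))), -1) = Pow(Add(10, Mul(21, F)), -1))
Mul(Add(Function('b')(6), Function('A')(-5, 7)), 9) = Mul(Add(Pow(Add(10, Mul(21, 6)), -1), -5), 9) = Mul(Add(Pow(Add(10, 126), -1), -5), 9) = Mul(Add(Pow(136, -1), -5), 9) = Mul(Add(Rational(1, 136), -5), 9) = Mul(Rational(-679, 136), 9) = Rational(-6111, 136)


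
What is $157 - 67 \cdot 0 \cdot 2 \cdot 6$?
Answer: $157$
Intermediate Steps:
$157 - 67 \cdot 0 \cdot 2 \cdot 6 = 157 - 67 \cdot 0 \cdot 6 = 157 - 0 = 157 + 0 = 157$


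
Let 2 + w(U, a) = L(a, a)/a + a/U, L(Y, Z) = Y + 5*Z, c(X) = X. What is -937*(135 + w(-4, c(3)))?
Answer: -518161/4 ≈ -1.2954e+5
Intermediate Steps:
w(U, a) = 4 + a/U (w(U, a) = -2 + ((a + 5*a)/a + a/U) = -2 + ((6*a)/a + a/U) = -2 + (6 + a/U) = 4 + a/U)
-937*(135 + w(-4, c(3))) = -937*(135 + (4 + 3/(-4))) = -937*(135 + (4 + 3*(-1/4))) = -937*(135 + (4 - 3/4)) = -937*(135 + 13/4) = -937*553/4 = -518161/4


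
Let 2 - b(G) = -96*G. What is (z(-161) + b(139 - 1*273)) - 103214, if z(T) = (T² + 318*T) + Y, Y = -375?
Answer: -141728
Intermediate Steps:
z(T) = -375 + T² + 318*T (z(T) = (T² + 318*T) - 375 = -375 + T² + 318*T)
b(G) = 2 + 96*G (b(G) = 2 - (-96)*G = 2 + 96*G)
(z(-161) + b(139 - 1*273)) - 103214 = ((-375 + (-161)² + 318*(-161)) + (2 + 96*(139 - 1*273))) - 103214 = ((-375 + 25921 - 51198) + (2 + 96*(139 - 273))) - 103214 = (-25652 + (2 + 96*(-134))) - 103214 = (-25652 + (2 - 12864)) - 103214 = (-25652 - 12862) - 103214 = -38514 - 103214 = -141728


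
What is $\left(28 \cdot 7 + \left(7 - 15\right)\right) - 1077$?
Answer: $-889$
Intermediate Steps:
$\left(28 \cdot 7 + \left(7 - 15\right)\right) - 1077 = \left(196 - 8\right) - 1077 = 188 - 1077 = -889$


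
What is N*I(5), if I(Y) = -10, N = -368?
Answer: 3680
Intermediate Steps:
N*I(5) = -368*(-10) = 3680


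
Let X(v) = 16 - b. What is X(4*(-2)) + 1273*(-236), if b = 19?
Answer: -300431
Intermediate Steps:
X(v) = -3 (X(v) = 16 - 1*19 = 16 - 19 = -3)
X(4*(-2)) + 1273*(-236) = -3 + 1273*(-236) = -3 - 300428 = -300431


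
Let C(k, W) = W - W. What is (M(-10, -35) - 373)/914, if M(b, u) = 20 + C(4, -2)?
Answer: -353/914 ≈ -0.38621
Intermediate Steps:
C(k, W) = 0
M(b, u) = 20 (M(b, u) = 20 + 0 = 20)
(M(-10, -35) - 373)/914 = (20 - 373)/914 = -353*1/914 = -353/914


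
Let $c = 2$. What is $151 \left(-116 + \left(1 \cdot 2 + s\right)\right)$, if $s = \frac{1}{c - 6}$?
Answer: $- \frac{69007}{4} \approx -17252.0$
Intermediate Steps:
$s = - \frac{1}{4}$ ($s = \frac{1}{2 - 6} = \frac{1}{-4} = - \frac{1}{4} \approx -0.25$)
$151 \left(-116 + \left(1 \cdot 2 + s\right)\right) = 151 \left(-116 + \left(1 \cdot 2 - \frac{1}{4}\right)\right) = 151 \left(-116 + \left(2 - \frac{1}{4}\right)\right) = 151 \left(-116 + \frac{7}{4}\right) = 151 \left(- \frac{457}{4}\right) = - \frac{69007}{4}$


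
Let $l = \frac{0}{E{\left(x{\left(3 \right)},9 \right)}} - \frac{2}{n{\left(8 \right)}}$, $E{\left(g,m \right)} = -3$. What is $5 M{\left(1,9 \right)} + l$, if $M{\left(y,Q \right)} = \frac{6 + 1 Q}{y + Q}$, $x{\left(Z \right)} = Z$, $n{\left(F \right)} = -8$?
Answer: $\frac{31}{4} \approx 7.75$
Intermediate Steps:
$M{\left(y,Q \right)} = \frac{6 + Q}{Q + y}$
$l = \frac{1}{4}$ ($l = \frac{0}{-3} - \frac{2}{-8} = 0 \left(- \frac{1}{3}\right) - - \frac{1}{4} = 0 + \frac{1}{4} = \frac{1}{4} \approx 0.25$)
$5 M{\left(1,9 \right)} + l = 5 \frac{6 + 9}{9 + 1} + \frac{1}{4} = 5 \cdot \frac{1}{10} \cdot 15 + \frac{1}{4} = 5 \cdot \frac{3}{2} + \frac{1}{4} = \frac{15}{2} + \frac{1}{4} = \frac{31}{4}$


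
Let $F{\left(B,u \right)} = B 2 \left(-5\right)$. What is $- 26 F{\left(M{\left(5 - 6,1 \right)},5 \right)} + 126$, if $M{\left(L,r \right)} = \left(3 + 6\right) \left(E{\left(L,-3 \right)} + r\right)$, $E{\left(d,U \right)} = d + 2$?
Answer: $4806$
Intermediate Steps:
$E{\left(d,U \right)} = 2 + d$
$M{\left(L,r \right)} = 18 + 9 L + 9 r$ ($M{\left(L,r \right)} = \left(3 + 6\right) \left(\left(2 + L\right) + r\right) = 9 \left(2 + L + r\right) = 18 + 9 L + 9 r$)
$F{\left(B,u \right)} = - 10 B$ ($F{\left(B,u \right)} = 2 B \left(-5\right) = - 10 B$)
$- 26 F{\left(M{\left(5 - 6,1 \right)},5 \right)} + 126 = - 26 \left(- 10 \left(18 + 9 \left(5 - 6\right) + 9 \cdot 1\right)\right) + 126 = - 26 \left(- 10 \left(18 + 9 \left(5 - 6\right) + 9\right)\right) + 126 = - 26 \left(- 10 \left(18 + 9 \left(-1\right) + 9\right)\right) + 126 = - 26 \left(- 10 \left(18 - 9 + 9\right)\right) + 126 = - 26 \left(\left(-10\right) 18\right) + 126 = \left(-26\right) \left(-180\right) + 126 = 4680 + 126 = 4806$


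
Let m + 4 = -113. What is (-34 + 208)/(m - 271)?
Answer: -87/194 ≈ -0.44845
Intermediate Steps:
m = -117 (m = -4 - 113 = -117)
(-34 + 208)/(m - 271) = (-34 + 208)/(-117 - 271) = 174/(-388) = 174*(-1/388) = -87/194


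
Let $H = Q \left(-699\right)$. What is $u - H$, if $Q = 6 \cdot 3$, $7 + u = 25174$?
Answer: $37749$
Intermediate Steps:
$u = 25167$ ($u = -7 + 25174 = 25167$)
$Q = 18$
$H = -12582$ ($H = 18 \left(-699\right) = -12582$)
$u - H = 25167 - -12582 = 25167 + 12582 = 37749$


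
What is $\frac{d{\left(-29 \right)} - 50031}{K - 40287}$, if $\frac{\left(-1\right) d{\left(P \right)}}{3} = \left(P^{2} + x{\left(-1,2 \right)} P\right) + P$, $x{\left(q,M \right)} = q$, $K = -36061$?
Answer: $\frac{26277}{38174} \approx 0.68835$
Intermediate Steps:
$d{\left(P \right)} = - 3 P^{2}$ ($d{\left(P \right)} = - 3 \left(\left(P^{2} - P\right) + P\right) = - 3 P^{2}$)
$\frac{d{\left(-29 \right)} - 50031}{K - 40287} = \frac{- 3 \left(-29\right)^{2} - 50031}{-36061 - 40287} = \frac{\left(-3\right) 841 - 50031}{-76348} = \left(-2523 - 50031\right) \left(- \frac{1}{76348}\right) = \left(-52554\right) \left(- \frac{1}{76348}\right) = \frac{26277}{38174}$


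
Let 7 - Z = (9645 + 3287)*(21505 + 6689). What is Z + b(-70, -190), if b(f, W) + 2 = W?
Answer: -364604993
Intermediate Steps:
b(f, W) = -2 + W
Z = -364604801 (Z = 7 - (9645 + 3287)*(21505 + 6689) = 7 - 12932*28194 = 7 - 1*364604808 = 7 - 364604808 = -364604801)
Z + b(-70, -190) = -364604801 + (-2 - 190) = -364604801 - 192 = -364604993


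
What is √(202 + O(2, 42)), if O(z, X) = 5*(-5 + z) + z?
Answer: 3*√21 ≈ 13.748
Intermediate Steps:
O(z, X) = -25 + 6*z (O(z, X) = (-25 + 5*z) + z = -25 + 6*z)
√(202 + O(2, 42)) = √(202 + (-25 + 6*2)) = √(202 + (-25 + 12)) = √(202 - 13) = √189 = 3*√21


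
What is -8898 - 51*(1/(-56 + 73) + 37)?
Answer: -10788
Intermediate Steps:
-8898 - 51*(1/(-56 + 73) + 37) = -8898 - 51*(1/17 + 37) = -8898 - 51*630/17 = -8898 - 1*1890 = -8898 - 1890 = -10788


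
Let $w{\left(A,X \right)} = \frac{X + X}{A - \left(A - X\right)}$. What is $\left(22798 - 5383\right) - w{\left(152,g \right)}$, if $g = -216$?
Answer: $17413$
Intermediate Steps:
$w{\left(A,X \right)} = 2$ ($w{\left(A,X \right)} = \frac{2 X}{X} = 2$)
$\left(22798 - 5383\right) - w{\left(152,g \right)} = \left(22798 - 5383\right) - 2 = 17415 - 2 = 17413$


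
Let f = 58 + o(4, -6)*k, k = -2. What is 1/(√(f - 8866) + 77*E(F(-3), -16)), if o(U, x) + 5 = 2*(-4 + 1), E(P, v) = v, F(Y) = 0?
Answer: -616/763305 - I*√8786/1526610 ≈ -0.00080702 - 6.14e-5*I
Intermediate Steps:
o(U, x) = -11 (o(U, x) = -5 + 2*(-4 + 1) = -5 + 2*(-3) = -5 - 6 = -11)
f = 80 (f = 58 - 11*(-2) = 58 + 22 = 80)
1/(√(f - 8866) + 77*E(F(-3), -16)) = 1/(√(80 - 8866) + 77*(-16)) = 1/(√(-8786) - 1232) = 1/(I*√8786 - 1232) = 1/(-1232 + I*√8786)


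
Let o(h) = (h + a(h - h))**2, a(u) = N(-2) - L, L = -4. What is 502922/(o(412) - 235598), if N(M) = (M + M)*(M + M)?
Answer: -251461/24487 ≈ -10.269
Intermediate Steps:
N(M) = 4*M**2 (N(M) = (2*M)*(2*M) = 4*M**2)
a(u) = 20 (a(u) = 4*(-2)**2 - 1*(-4) = 4*4 + 4 = 16 + 4 = 20)
o(h) = (20 + h)**2 (o(h) = (h + 20)**2 = (20 + h)**2)
502922/(o(412) - 235598) = 502922/((20 + 412)**2 - 235598) = 502922/(432**2 - 235598) = 502922/(186624 - 235598) = 502922/(-48974) = 502922*(-1/48974) = -251461/24487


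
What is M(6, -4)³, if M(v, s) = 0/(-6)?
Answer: 0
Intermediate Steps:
M(v, s) = 0 (M(v, s) = 0*(-⅙) = 0)
M(6, -4)³ = 0³ = 0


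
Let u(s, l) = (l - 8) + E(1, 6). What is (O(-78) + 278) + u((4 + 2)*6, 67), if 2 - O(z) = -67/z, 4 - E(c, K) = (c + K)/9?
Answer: 79879/234 ≈ 341.36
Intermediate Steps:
E(c, K) = 4 - K/9 - c/9 (E(c, K) = 4 - (c + K)/9 = 4 - (K + c)/9 = 4 - (K/9 + c/9) = 4 + (-K/9 - c/9) = 4 - K/9 - c/9)
O(z) = 2 + 67/z (O(z) = 2 - (-67)/z = 2 + 67/z)
u(s, l) = -43/9 + l (u(s, l) = (l - 8) + (4 - ⅑*6 - ⅑*1) = (-8 + l) + (4 - ⅔ - ⅑) = (-8 + l) + 29/9 = -43/9 + l)
(O(-78) + 278) + u((4 + 2)*6, 67) = ((2 + 67/(-78)) + 278) + (-43/9 + 67) = ((2 + 67*(-1/78)) + 278) + 560/9 = ((2 - 67/78) + 278) + 560/9 = (89/78 + 278) + 560/9 = 21773/78 + 560/9 = 79879/234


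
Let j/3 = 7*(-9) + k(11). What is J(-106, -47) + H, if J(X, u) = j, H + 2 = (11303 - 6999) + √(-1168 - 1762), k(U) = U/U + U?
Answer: 4149 + I*√2930 ≈ 4149.0 + 54.129*I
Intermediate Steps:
k(U) = 1 + U
H = 4302 + I*√2930 (H = -2 + ((11303 - 6999) + √(-1168 - 1762)) = -2 + (4304 + √(-2930)) = -2 + (4304 + I*√2930) = 4302 + I*√2930 ≈ 4302.0 + 54.129*I)
j = -153 (j = 3*(7*(-9) + (1 + 11)) = 3*(-63 + 12) = 3*(-51) = -153)
J(X, u) = -153
J(-106, -47) + H = -153 + (4302 + I*√2930) = 4149 + I*√2930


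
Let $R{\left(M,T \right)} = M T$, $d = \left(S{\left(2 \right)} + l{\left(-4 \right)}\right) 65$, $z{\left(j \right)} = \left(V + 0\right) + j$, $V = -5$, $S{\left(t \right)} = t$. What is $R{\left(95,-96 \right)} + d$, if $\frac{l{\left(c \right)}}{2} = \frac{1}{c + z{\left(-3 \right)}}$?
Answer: $- \frac{54005}{6} \approx -9000.8$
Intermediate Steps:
$z{\left(j \right)} = -5 + j$ ($z{\left(j \right)} = \left(-5 + 0\right) + j = -5 + j$)
$l{\left(c \right)} = \frac{2}{-8 + c}$ ($l{\left(c \right)} = \frac{2}{c - 8} = \frac{2}{-8 + c}$)
$d = \frac{715}{6}$ ($d = \left(2 + \frac{2}{-8 - 4}\right) 65 = \left(2 + \frac{2}{-12}\right) 65 = \left(2 + 2 \left(- \frac{1}{12}\right)\right) 65 = \left(2 - \frac{1}{6}\right) 65 = \frac{11}{6} \cdot 65 = \frac{715}{6} \approx 119.17$)
$R{\left(95,-96 \right)} + d = 95 \left(-96\right) + \frac{715}{6} = -9120 + \frac{715}{6} = - \frac{54005}{6}$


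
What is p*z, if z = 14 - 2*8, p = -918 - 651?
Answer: 3138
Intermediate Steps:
p = -1569
z = -2 (z = 14 - 16 = -2)
p*z = -1569*(-2) = 3138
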